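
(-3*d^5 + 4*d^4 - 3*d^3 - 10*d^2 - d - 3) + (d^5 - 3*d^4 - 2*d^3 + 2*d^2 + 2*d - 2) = -2*d^5 + d^4 - 5*d^3 - 8*d^2 + d - 5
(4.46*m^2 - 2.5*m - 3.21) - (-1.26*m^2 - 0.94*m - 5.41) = 5.72*m^2 - 1.56*m + 2.2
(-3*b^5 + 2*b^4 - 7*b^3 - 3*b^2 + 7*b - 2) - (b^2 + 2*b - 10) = -3*b^5 + 2*b^4 - 7*b^3 - 4*b^2 + 5*b + 8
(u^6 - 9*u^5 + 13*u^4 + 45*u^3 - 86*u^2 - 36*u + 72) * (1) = u^6 - 9*u^5 + 13*u^4 + 45*u^3 - 86*u^2 - 36*u + 72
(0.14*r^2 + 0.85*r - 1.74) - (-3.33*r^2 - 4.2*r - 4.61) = 3.47*r^2 + 5.05*r + 2.87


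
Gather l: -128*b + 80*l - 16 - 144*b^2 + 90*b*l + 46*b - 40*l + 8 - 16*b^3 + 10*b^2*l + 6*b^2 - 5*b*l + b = -16*b^3 - 138*b^2 - 81*b + l*(10*b^2 + 85*b + 40) - 8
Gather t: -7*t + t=-6*t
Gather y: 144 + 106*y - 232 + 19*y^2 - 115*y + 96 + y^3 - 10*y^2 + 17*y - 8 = y^3 + 9*y^2 + 8*y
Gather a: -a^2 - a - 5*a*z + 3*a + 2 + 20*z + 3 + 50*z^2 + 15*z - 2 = -a^2 + a*(2 - 5*z) + 50*z^2 + 35*z + 3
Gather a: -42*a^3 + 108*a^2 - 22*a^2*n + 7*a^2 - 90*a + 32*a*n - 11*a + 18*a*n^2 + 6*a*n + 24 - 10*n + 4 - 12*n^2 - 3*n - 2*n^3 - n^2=-42*a^3 + a^2*(115 - 22*n) + a*(18*n^2 + 38*n - 101) - 2*n^3 - 13*n^2 - 13*n + 28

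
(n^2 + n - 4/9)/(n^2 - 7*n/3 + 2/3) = (n + 4/3)/(n - 2)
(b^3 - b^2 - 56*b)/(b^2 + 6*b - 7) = b*(b - 8)/(b - 1)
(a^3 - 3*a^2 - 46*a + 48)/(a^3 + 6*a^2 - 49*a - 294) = (a^2 - 9*a + 8)/(a^2 - 49)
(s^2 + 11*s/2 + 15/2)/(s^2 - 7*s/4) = 2*(2*s^2 + 11*s + 15)/(s*(4*s - 7))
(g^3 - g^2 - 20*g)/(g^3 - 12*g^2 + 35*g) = (g + 4)/(g - 7)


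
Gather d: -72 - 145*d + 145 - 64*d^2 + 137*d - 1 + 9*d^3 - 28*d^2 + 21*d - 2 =9*d^3 - 92*d^2 + 13*d + 70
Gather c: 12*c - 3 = 12*c - 3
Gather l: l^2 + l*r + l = l^2 + l*(r + 1)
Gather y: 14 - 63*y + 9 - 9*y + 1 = 24 - 72*y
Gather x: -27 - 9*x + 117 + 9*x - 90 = 0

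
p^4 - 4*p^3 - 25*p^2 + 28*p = p*(p - 7)*(p - 1)*(p + 4)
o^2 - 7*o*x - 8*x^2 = (o - 8*x)*(o + x)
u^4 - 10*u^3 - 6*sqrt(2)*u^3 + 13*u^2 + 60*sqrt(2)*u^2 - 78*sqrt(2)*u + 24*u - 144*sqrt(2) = (u - 8)*(u - 3)*(u + 1)*(u - 6*sqrt(2))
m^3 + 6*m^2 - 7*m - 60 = (m - 3)*(m + 4)*(m + 5)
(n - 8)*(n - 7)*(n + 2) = n^3 - 13*n^2 + 26*n + 112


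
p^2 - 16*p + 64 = (p - 8)^2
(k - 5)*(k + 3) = k^2 - 2*k - 15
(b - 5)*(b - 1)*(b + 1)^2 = b^4 - 4*b^3 - 6*b^2 + 4*b + 5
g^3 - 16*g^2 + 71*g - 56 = (g - 8)*(g - 7)*(g - 1)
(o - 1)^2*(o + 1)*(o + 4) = o^4 + 3*o^3 - 5*o^2 - 3*o + 4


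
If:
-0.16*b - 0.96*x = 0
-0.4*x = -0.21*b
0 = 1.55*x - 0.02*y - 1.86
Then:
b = 0.00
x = 0.00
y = -93.00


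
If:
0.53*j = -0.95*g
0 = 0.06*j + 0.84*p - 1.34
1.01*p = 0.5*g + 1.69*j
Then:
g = -0.61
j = 1.09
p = 1.52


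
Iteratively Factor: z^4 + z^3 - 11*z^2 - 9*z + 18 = (z + 2)*(z^3 - z^2 - 9*z + 9) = (z - 3)*(z + 2)*(z^2 + 2*z - 3) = (z - 3)*(z + 2)*(z + 3)*(z - 1)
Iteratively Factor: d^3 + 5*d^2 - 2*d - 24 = (d - 2)*(d^2 + 7*d + 12) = (d - 2)*(d + 4)*(d + 3)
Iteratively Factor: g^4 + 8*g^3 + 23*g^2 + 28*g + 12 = (g + 2)*(g^3 + 6*g^2 + 11*g + 6) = (g + 2)*(g + 3)*(g^2 + 3*g + 2) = (g + 1)*(g + 2)*(g + 3)*(g + 2)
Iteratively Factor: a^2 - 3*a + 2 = (a - 1)*(a - 2)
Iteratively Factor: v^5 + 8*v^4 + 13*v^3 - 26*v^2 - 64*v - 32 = (v + 4)*(v^4 + 4*v^3 - 3*v^2 - 14*v - 8) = (v + 1)*(v + 4)*(v^3 + 3*v^2 - 6*v - 8) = (v - 2)*(v + 1)*(v + 4)*(v^2 + 5*v + 4) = (v - 2)*(v + 1)*(v + 4)^2*(v + 1)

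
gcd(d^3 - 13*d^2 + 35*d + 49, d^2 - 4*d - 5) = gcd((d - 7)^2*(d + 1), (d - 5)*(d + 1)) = d + 1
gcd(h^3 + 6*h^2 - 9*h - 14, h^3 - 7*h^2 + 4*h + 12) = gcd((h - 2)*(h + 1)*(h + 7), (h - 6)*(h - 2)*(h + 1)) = h^2 - h - 2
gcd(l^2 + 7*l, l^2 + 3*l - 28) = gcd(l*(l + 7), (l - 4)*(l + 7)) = l + 7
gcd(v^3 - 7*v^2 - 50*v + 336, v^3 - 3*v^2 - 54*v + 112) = v^2 - v - 56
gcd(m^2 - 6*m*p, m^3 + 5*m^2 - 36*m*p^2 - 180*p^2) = -m + 6*p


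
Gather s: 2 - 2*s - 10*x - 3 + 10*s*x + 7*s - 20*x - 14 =s*(10*x + 5) - 30*x - 15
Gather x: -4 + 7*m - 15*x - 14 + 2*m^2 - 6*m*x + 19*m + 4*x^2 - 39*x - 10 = 2*m^2 + 26*m + 4*x^2 + x*(-6*m - 54) - 28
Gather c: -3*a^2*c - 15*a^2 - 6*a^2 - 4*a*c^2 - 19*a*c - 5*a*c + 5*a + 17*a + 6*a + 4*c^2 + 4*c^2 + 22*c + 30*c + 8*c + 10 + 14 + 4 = -21*a^2 + 28*a + c^2*(8 - 4*a) + c*(-3*a^2 - 24*a + 60) + 28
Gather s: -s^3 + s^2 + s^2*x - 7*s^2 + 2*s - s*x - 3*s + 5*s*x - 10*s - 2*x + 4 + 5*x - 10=-s^3 + s^2*(x - 6) + s*(4*x - 11) + 3*x - 6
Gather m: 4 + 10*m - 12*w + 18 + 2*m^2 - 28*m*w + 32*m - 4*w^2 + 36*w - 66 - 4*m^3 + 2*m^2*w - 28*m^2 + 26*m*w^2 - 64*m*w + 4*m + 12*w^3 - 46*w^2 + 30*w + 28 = -4*m^3 + m^2*(2*w - 26) + m*(26*w^2 - 92*w + 46) + 12*w^3 - 50*w^2 + 54*w - 16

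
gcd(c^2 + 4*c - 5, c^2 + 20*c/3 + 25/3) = c + 5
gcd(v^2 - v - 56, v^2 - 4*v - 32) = v - 8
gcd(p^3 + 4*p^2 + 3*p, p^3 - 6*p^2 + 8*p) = p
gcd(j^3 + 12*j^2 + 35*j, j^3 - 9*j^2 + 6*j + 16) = 1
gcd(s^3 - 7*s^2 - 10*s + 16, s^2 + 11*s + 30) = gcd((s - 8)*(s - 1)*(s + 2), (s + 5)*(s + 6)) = 1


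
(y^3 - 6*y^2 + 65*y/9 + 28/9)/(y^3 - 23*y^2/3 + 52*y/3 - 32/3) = (9*y^2 - 18*y - 7)/(3*(3*y^2 - 11*y + 8))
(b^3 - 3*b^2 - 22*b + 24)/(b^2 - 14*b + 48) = (b^2 + 3*b - 4)/(b - 8)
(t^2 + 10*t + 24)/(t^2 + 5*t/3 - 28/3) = 3*(t + 6)/(3*t - 7)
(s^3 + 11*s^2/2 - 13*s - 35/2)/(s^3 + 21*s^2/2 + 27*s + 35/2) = (2*s - 5)/(2*s + 5)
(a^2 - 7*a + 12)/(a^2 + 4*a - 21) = (a - 4)/(a + 7)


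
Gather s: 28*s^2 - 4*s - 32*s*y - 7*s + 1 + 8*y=28*s^2 + s*(-32*y - 11) + 8*y + 1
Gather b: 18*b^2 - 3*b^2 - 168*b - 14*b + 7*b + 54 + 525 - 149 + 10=15*b^2 - 175*b + 440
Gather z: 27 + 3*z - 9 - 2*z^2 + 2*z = -2*z^2 + 5*z + 18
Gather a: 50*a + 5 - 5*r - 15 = 50*a - 5*r - 10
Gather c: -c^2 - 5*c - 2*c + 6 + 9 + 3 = -c^2 - 7*c + 18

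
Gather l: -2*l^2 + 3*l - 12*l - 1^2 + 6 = -2*l^2 - 9*l + 5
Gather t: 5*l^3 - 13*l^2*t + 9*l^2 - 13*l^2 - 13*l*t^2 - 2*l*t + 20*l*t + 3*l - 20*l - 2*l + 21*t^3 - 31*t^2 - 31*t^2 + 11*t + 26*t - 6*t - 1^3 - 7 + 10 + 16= 5*l^3 - 4*l^2 - 19*l + 21*t^3 + t^2*(-13*l - 62) + t*(-13*l^2 + 18*l + 31) + 18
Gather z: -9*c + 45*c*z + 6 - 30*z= -9*c + z*(45*c - 30) + 6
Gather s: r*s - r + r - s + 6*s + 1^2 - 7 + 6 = s*(r + 5)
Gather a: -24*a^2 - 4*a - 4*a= -24*a^2 - 8*a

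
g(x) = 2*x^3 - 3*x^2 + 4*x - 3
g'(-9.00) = 544.00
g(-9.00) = -1740.00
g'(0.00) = 4.00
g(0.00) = -3.00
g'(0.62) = 2.59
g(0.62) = -1.20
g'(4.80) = 113.44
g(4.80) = 168.26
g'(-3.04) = 77.69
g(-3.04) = -99.07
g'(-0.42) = 7.58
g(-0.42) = -5.36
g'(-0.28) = 6.15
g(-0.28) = -4.40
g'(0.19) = 3.08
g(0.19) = -2.33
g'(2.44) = 25.08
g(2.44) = 17.95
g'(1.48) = 8.26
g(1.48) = 2.83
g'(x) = 6*x^2 - 6*x + 4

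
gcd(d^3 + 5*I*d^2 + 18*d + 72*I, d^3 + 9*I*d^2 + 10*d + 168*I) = d^2 + 2*I*d + 24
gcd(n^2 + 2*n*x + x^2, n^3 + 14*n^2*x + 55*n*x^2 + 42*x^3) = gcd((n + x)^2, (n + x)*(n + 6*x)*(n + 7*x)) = n + x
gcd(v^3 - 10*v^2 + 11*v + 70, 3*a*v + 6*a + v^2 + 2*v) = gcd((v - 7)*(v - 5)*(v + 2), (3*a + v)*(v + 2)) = v + 2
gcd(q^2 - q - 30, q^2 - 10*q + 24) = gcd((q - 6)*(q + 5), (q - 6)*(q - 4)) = q - 6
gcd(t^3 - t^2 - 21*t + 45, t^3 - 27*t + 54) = t^2 - 6*t + 9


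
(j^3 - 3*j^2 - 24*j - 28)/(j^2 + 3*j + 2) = (j^2 - 5*j - 14)/(j + 1)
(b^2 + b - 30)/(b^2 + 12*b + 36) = (b - 5)/(b + 6)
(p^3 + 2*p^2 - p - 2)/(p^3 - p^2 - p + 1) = (p + 2)/(p - 1)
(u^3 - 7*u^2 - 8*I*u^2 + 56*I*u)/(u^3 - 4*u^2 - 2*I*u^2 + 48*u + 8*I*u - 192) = u*(u - 7)/(u^2 + 2*u*(-2 + 3*I) - 24*I)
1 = 1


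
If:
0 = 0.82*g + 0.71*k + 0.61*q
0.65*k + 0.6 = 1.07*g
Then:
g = 0.329542817359016 - 0.306722364044248*q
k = -0.50491219927284*q - 0.380598746809004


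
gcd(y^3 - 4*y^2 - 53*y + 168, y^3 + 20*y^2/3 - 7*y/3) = y + 7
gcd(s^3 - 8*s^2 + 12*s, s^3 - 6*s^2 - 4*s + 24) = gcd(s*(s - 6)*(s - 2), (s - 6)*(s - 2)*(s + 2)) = s^2 - 8*s + 12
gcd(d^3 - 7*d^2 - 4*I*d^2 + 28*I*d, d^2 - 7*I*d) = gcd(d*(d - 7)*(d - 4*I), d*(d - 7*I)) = d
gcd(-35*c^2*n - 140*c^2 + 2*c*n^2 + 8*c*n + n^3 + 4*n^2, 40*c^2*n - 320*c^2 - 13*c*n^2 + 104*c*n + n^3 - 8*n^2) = 5*c - n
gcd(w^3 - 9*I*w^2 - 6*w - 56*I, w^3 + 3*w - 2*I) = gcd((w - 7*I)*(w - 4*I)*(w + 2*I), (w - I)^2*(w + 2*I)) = w + 2*I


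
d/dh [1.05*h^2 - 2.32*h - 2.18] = 2.1*h - 2.32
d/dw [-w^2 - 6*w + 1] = -2*w - 6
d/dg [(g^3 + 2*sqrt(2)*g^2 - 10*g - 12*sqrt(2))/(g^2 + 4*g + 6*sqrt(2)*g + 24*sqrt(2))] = (-2*(g + 2 + 3*sqrt(2))*(g^3 + 2*sqrt(2)*g^2 - 10*g - 12*sqrt(2)) + (3*g^2 + 4*sqrt(2)*g - 10)*(g^2 + 4*g + 6*sqrt(2)*g + 24*sqrt(2)))/(g^2 + 4*g + 6*sqrt(2)*g + 24*sqrt(2))^2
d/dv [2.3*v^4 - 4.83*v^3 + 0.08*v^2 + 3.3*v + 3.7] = 9.2*v^3 - 14.49*v^2 + 0.16*v + 3.3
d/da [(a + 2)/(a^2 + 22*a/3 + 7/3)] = 3*(3*a^2 + 22*a - 2*(a + 2)*(3*a + 11) + 7)/(3*a^2 + 22*a + 7)^2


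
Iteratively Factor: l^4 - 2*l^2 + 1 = (l - 1)*(l^3 + l^2 - l - 1) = (l - 1)*(l + 1)*(l^2 - 1) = (l - 1)*(l + 1)^2*(l - 1)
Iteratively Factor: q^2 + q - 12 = (q - 3)*(q + 4)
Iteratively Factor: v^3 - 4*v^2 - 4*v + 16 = (v - 2)*(v^2 - 2*v - 8) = (v - 4)*(v - 2)*(v + 2)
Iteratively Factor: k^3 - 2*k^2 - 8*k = (k)*(k^2 - 2*k - 8) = k*(k - 4)*(k + 2)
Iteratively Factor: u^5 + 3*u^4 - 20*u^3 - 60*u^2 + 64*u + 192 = (u + 4)*(u^4 - u^3 - 16*u^2 + 4*u + 48) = (u - 2)*(u + 4)*(u^3 + u^2 - 14*u - 24) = (u - 2)*(u + 3)*(u + 4)*(u^2 - 2*u - 8) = (u - 2)*(u + 2)*(u + 3)*(u + 4)*(u - 4)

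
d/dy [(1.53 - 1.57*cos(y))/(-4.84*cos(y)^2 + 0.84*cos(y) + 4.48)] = (7.5988*cos(y)^2 - 14.8104*cos(y) + 8.3188)*sin(y)/(23.4256*cos(y)^4 - 8.1312*cos(y)^3 - 42.6608*cos(y)^2 + 7.5264*cos(y) + 20.0704)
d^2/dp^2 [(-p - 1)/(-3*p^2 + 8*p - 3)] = 2*((5 - 9*p)*(3*p^2 - 8*p + 3) + 4*(p + 1)*(3*p - 4)^2)/(3*p^2 - 8*p + 3)^3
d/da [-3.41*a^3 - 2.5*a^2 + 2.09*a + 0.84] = -10.23*a^2 - 5.0*a + 2.09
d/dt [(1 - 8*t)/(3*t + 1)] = -11/(3*t + 1)^2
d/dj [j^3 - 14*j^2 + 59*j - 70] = 3*j^2 - 28*j + 59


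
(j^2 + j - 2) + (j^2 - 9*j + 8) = 2*j^2 - 8*j + 6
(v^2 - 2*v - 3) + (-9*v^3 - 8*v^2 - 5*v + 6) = -9*v^3 - 7*v^2 - 7*v + 3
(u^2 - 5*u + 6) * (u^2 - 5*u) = u^4 - 10*u^3 + 31*u^2 - 30*u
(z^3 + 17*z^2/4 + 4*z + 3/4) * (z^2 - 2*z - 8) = z^5 + 9*z^4/4 - 25*z^3/2 - 165*z^2/4 - 67*z/2 - 6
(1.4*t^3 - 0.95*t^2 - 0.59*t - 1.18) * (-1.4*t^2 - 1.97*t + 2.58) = -1.96*t^5 - 1.428*t^4 + 6.3095*t^3 + 0.3633*t^2 + 0.8024*t - 3.0444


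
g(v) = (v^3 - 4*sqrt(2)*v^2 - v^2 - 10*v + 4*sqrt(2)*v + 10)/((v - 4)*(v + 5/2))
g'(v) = (3*v^2 - 8*sqrt(2)*v - 2*v - 10 + 4*sqrt(2))/((v - 4)*(v + 5/2)) - (v^3 - 4*sqrt(2)*v^2 - v^2 - 10*v + 4*sqrt(2)*v + 10)/((v - 4)*(v + 5/2)^2) - (v^3 - 4*sqrt(2)*v^2 - v^2 - 10*v + 4*sqrt(2)*v + 10)/((v - 4)^2*(v + 5/2))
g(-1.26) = -0.45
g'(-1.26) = -2.36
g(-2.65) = -43.96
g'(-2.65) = -247.53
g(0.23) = -0.84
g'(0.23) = 0.79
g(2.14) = 2.32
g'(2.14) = 2.96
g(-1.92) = 3.87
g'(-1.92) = -15.42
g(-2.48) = 273.34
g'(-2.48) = -13988.23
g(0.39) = -0.70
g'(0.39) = 0.92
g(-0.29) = -1.13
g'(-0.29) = 0.27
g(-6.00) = -11.99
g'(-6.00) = 0.62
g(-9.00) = -14.43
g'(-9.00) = 0.91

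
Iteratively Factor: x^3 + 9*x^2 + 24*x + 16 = (x + 4)*(x^2 + 5*x + 4) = (x + 1)*(x + 4)*(x + 4)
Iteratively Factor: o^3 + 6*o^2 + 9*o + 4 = (o + 1)*(o^2 + 5*o + 4) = (o + 1)^2*(o + 4)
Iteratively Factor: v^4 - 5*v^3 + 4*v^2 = (v)*(v^3 - 5*v^2 + 4*v) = v*(v - 4)*(v^2 - v) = v^2*(v - 4)*(v - 1)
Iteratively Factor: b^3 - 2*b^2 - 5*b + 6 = (b - 1)*(b^2 - b - 6) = (b - 1)*(b + 2)*(b - 3)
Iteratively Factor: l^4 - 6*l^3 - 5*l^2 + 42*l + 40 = (l - 5)*(l^3 - l^2 - 10*l - 8) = (l - 5)*(l + 2)*(l^2 - 3*l - 4) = (l - 5)*(l + 1)*(l + 2)*(l - 4)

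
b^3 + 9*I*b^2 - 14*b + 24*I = (b - I)*(b + 4*I)*(b + 6*I)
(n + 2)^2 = n^2 + 4*n + 4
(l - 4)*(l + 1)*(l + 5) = l^3 + 2*l^2 - 19*l - 20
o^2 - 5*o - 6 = (o - 6)*(o + 1)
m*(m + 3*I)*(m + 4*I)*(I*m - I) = I*m^4 - 7*m^3 - I*m^3 + 7*m^2 - 12*I*m^2 + 12*I*m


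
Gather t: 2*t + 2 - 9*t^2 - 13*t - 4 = -9*t^2 - 11*t - 2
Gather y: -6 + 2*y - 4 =2*y - 10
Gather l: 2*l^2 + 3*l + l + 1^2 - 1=2*l^2 + 4*l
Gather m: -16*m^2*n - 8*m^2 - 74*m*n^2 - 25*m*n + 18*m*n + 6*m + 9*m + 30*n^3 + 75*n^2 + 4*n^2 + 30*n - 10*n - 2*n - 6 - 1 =m^2*(-16*n - 8) + m*(-74*n^2 - 7*n + 15) + 30*n^3 + 79*n^2 + 18*n - 7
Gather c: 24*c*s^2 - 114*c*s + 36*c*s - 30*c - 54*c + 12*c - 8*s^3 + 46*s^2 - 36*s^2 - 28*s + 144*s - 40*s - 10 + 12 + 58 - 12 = c*(24*s^2 - 78*s - 72) - 8*s^3 + 10*s^2 + 76*s + 48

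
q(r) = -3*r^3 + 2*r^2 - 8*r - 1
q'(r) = -9*r^2 + 4*r - 8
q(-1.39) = 22.04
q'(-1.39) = -30.95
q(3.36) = -119.10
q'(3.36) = -96.17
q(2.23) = -42.16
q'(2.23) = -43.84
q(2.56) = -58.70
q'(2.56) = -56.74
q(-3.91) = 240.19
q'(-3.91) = -161.23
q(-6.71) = 1049.06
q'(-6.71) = -440.06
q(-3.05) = 127.12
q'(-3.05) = -103.92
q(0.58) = -5.55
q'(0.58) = -8.71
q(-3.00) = 122.00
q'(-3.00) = -101.00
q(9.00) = -2098.00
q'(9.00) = -701.00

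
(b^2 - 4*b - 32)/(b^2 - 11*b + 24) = (b + 4)/(b - 3)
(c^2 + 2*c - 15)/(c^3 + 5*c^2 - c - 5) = (c - 3)/(c^2 - 1)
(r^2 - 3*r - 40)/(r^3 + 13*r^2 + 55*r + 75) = (r - 8)/(r^2 + 8*r + 15)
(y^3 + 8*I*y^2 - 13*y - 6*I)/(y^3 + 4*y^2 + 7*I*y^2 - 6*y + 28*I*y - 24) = (y + I)/(y + 4)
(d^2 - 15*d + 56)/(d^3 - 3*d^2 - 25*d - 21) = (d - 8)/(d^2 + 4*d + 3)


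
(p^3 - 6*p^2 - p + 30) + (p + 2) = p^3 - 6*p^2 + 32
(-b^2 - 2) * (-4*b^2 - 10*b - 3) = 4*b^4 + 10*b^3 + 11*b^2 + 20*b + 6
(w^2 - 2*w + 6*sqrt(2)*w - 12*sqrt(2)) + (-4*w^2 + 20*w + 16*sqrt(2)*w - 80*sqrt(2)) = -3*w^2 + 18*w + 22*sqrt(2)*w - 92*sqrt(2)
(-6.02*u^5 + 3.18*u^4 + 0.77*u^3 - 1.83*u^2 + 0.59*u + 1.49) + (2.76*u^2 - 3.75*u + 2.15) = -6.02*u^5 + 3.18*u^4 + 0.77*u^3 + 0.93*u^2 - 3.16*u + 3.64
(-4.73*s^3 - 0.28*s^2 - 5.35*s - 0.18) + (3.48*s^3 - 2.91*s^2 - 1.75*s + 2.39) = -1.25*s^3 - 3.19*s^2 - 7.1*s + 2.21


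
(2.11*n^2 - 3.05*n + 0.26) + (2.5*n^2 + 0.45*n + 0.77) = 4.61*n^2 - 2.6*n + 1.03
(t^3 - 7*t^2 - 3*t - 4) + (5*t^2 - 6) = t^3 - 2*t^2 - 3*t - 10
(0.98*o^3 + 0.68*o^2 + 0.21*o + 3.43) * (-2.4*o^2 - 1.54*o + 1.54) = -2.352*o^5 - 3.1412*o^4 - 0.042*o^3 - 7.5082*o^2 - 4.9588*o + 5.2822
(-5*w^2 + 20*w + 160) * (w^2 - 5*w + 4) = -5*w^4 + 45*w^3 + 40*w^2 - 720*w + 640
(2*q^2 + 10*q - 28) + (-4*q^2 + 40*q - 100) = -2*q^2 + 50*q - 128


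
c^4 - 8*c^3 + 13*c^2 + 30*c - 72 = (c - 4)*(c - 3)^2*(c + 2)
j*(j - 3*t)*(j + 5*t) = j^3 + 2*j^2*t - 15*j*t^2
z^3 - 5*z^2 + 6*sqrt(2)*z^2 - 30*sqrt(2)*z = z*(z - 5)*(z + 6*sqrt(2))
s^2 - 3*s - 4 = (s - 4)*(s + 1)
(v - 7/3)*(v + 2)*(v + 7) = v^3 + 20*v^2/3 - 7*v - 98/3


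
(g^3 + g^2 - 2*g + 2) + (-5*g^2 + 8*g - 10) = g^3 - 4*g^2 + 6*g - 8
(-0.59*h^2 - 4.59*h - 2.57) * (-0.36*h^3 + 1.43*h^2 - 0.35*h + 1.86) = 0.2124*h^5 + 0.8087*h^4 - 5.432*h^3 - 3.166*h^2 - 7.6379*h - 4.7802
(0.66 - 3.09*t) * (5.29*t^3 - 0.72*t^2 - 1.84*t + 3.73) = -16.3461*t^4 + 5.7162*t^3 + 5.2104*t^2 - 12.7401*t + 2.4618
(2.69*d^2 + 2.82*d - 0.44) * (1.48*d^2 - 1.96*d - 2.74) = 3.9812*d^4 - 1.0988*d^3 - 13.549*d^2 - 6.8644*d + 1.2056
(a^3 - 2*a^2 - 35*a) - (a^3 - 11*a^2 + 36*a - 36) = 9*a^2 - 71*a + 36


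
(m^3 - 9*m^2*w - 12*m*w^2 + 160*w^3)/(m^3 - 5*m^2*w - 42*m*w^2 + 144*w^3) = (-m^2 + m*w + 20*w^2)/(-m^2 - 3*m*w + 18*w^2)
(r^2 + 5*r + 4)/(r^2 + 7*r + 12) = (r + 1)/(r + 3)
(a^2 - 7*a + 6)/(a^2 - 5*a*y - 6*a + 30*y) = (1 - a)/(-a + 5*y)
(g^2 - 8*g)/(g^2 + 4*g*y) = (g - 8)/(g + 4*y)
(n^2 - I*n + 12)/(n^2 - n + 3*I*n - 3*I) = (n - 4*I)/(n - 1)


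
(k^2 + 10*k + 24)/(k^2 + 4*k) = (k + 6)/k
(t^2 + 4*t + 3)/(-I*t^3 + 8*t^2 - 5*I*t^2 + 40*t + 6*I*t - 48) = I*(t^2 + 4*t + 3)/(t^3 + t^2*(5 + 8*I) + 2*t*(-3 + 20*I) - 48*I)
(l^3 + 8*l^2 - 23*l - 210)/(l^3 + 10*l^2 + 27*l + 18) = (l^2 + 2*l - 35)/(l^2 + 4*l + 3)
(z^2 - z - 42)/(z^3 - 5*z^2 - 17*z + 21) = (z + 6)/(z^2 + 2*z - 3)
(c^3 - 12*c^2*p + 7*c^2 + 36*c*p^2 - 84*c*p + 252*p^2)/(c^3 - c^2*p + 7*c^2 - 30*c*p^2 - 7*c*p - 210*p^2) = (c - 6*p)/(c + 5*p)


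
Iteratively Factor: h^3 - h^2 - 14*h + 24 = (h - 3)*(h^2 + 2*h - 8) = (h - 3)*(h - 2)*(h + 4)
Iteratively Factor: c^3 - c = (c + 1)*(c^2 - c) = (c - 1)*(c + 1)*(c)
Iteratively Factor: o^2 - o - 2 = (o - 2)*(o + 1)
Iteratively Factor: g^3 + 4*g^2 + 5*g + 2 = (g + 2)*(g^2 + 2*g + 1) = (g + 1)*(g + 2)*(g + 1)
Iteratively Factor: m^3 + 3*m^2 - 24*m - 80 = (m + 4)*(m^2 - m - 20) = (m - 5)*(m + 4)*(m + 4)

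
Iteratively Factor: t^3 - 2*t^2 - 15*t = (t + 3)*(t^2 - 5*t) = (t - 5)*(t + 3)*(t)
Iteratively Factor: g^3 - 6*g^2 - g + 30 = (g + 2)*(g^2 - 8*g + 15) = (g - 5)*(g + 2)*(g - 3)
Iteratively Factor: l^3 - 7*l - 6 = (l + 1)*(l^2 - l - 6) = (l + 1)*(l + 2)*(l - 3)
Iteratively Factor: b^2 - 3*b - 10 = (b - 5)*(b + 2)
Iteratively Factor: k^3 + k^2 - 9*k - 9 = (k + 1)*(k^2 - 9) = (k + 1)*(k + 3)*(k - 3)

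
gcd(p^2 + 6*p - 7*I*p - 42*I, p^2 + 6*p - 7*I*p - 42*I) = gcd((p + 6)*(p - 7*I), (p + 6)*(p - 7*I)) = p^2 + p*(6 - 7*I) - 42*I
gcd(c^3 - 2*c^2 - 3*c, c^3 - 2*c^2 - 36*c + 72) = 1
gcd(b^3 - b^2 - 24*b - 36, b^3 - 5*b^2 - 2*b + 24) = b + 2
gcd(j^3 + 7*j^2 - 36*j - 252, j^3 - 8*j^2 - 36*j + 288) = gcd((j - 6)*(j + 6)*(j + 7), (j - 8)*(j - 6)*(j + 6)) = j^2 - 36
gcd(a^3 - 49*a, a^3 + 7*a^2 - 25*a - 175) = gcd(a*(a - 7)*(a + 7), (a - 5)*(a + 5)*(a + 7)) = a + 7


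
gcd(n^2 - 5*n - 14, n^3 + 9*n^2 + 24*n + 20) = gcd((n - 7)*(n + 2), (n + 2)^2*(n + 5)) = n + 2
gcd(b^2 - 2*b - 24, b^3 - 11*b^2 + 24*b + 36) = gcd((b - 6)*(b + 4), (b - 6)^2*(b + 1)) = b - 6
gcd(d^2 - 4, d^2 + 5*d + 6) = d + 2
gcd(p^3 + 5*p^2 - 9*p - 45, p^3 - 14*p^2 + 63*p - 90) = p - 3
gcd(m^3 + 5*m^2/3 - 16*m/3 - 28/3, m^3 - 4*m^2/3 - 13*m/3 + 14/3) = m^2 - m/3 - 14/3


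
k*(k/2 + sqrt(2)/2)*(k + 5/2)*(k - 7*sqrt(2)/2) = k^4/2 - 5*sqrt(2)*k^3/4 + 5*k^3/4 - 25*sqrt(2)*k^2/8 - 7*k^2/2 - 35*k/4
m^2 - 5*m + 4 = (m - 4)*(m - 1)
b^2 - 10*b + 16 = (b - 8)*(b - 2)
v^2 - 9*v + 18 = (v - 6)*(v - 3)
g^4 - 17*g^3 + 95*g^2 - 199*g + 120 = (g - 8)*(g - 5)*(g - 3)*(g - 1)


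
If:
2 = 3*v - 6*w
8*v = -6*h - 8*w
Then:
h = -4*w - 8/9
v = 2*w + 2/3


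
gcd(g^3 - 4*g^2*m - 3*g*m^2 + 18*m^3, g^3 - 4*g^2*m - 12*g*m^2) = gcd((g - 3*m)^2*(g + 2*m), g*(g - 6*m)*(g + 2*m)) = g + 2*m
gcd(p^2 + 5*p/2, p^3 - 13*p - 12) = 1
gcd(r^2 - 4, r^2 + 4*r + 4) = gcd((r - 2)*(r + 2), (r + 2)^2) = r + 2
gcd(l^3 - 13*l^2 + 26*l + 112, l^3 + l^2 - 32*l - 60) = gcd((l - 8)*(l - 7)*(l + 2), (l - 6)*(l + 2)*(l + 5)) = l + 2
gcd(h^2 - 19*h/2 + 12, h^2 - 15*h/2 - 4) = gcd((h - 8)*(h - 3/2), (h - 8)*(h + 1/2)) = h - 8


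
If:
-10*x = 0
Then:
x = 0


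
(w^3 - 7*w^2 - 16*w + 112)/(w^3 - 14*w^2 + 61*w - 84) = (w + 4)/(w - 3)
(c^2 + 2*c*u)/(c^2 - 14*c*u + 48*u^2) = c*(c + 2*u)/(c^2 - 14*c*u + 48*u^2)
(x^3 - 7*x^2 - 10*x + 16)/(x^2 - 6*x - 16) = x - 1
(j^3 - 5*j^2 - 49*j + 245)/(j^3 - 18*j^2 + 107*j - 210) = (j + 7)/(j - 6)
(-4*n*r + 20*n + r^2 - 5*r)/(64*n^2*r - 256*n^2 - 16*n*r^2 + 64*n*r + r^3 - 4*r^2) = (-4*n*r + 20*n + r^2 - 5*r)/(64*n^2*r - 256*n^2 - 16*n*r^2 + 64*n*r + r^3 - 4*r^2)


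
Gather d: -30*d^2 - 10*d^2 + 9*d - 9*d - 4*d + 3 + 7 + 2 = -40*d^2 - 4*d + 12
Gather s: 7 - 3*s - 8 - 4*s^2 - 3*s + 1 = -4*s^2 - 6*s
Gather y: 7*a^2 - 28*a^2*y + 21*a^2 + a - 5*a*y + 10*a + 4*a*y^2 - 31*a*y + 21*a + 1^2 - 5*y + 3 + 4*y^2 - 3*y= 28*a^2 + 32*a + y^2*(4*a + 4) + y*(-28*a^2 - 36*a - 8) + 4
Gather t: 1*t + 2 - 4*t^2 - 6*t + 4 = -4*t^2 - 5*t + 6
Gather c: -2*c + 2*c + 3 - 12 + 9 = 0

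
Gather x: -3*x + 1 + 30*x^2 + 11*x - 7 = 30*x^2 + 8*x - 6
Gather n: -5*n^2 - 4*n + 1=-5*n^2 - 4*n + 1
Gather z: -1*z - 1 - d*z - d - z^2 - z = -d - z^2 + z*(-d - 2) - 1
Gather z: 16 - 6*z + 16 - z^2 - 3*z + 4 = -z^2 - 9*z + 36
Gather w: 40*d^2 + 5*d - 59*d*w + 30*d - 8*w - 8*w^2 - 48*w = 40*d^2 + 35*d - 8*w^2 + w*(-59*d - 56)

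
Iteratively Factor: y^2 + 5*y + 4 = (y + 4)*(y + 1)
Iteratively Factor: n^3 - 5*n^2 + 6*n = (n - 3)*(n^2 - 2*n) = n*(n - 3)*(n - 2)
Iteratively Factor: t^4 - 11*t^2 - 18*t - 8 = (t - 4)*(t^3 + 4*t^2 + 5*t + 2) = (t - 4)*(t + 1)*(t^2 + 3*t + 2) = (t - 4)*(t + 1)*(t + 2)*(t + 1)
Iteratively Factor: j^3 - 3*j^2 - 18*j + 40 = (j - 5)*(j^2 + 2*j - 8) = (j - 5)*(j - 2)*(j + 4)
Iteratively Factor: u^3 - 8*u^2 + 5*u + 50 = (u - 5)*(u^2 - 3*u - 10) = (u - 5)^2*(u + 2)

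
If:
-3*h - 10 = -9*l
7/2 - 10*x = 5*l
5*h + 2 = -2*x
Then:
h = -143/420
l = 419/420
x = -25/168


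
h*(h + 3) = h^2 + 3*h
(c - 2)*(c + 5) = c^2 + 3*c - 10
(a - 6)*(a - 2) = a^2 - 8*a + 12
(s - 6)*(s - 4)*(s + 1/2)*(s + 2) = s^4 - 15*s^3/2 + 50*s + 24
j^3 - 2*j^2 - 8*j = j*(j - 4)*(j + 2)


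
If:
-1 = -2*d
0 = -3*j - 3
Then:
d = 1/2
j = -1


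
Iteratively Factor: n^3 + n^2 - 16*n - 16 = (n + 4)*(n^2 - 3*n - 4) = (n - 4)*(n + 4)*(n + 1)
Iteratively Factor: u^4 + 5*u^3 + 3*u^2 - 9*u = (u + 3)*(u^3 + 2*u^2 - 3*u) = (u - 1)*(u + 3)*(u^2 + 3*u) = (u - 1)*(u + 3)^2*(u)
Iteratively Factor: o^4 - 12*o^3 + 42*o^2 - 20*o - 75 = (o - 5)*(o^3 - 7*o^2 + 7*o + 15) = (o - 5)*(o - 3)*(o^2 - 4*o - 5) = (o - 5)^2*(o - 3)*(o + 1)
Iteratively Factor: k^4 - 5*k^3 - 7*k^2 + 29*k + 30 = (k - 5)*(k^3 - 7*k - 6) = (k - 5)*(k + 2)*(k^2 - 2*k - 3) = (k - 5)*(k - 3)*(k + 2)*(k + 1)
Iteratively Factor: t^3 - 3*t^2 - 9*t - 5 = (t + 1)*(t^2 - 4*t - 5) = (t + 1)^2*(t - 5)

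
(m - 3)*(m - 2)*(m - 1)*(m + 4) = m^4 - 2*m^3 - 13*m^2 + 38*m - 24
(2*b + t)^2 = 4*b^2 + 4*b*t + t^2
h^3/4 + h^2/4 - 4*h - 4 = (h/4 + 1)*(h - 4)*(h + 1)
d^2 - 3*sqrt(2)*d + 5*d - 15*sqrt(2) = (d + 5)*(d - 3*sqrt(2))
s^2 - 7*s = s*(s - 7)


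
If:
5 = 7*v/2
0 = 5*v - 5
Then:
No Solution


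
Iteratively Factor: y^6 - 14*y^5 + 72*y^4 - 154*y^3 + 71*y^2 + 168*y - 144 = (y + 1)*(y^5 - 15*y^4 + 87*y^3 - 241*y^2 + 312*y - 144) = (y - 4)*(y + 1)*(y^4 - 11*y^3 + 43*y^2 - 69*y + 36) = (y - 4)*(y - 3)*(y + 1)*(y^3 - 8*y^2 + 19*y - 12) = (y - 4)*(y - 3)*(y - 1)*(y + 1)*(y^2 - 7*y + 12) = (y - 4)*(y - 3)^2*(y - 1)*(y + 1)*(y - 4)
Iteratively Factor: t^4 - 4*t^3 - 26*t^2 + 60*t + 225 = (t + 3)*(t^3 - 7*t^2 - 5*t + 75) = (t - 5)*(t + 3)*(t^2 - 2*t - 15) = (t - 5)*(t + 3)^2*(t - 5)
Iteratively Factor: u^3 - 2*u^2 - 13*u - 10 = (u - 5)*(u^2 + 3*u + 2) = (u - 5)*(u + 2)*(u + 1)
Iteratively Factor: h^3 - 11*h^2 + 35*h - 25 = (h - 5)*(h^2 - 6*h + 5) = (h - 5)*(h - 1)*(h - 5)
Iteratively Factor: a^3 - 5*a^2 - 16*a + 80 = (a - 5)*(a^2 - 16) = (a - 5)*(a + 4)*(a - 4)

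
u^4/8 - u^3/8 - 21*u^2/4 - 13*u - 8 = (u/4 + 1/2)*(u/2 + 1/2)*(u - 8)*(u + 4)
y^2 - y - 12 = (y - 4)*(y + 3)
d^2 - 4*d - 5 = (d - 5)*(d + 1)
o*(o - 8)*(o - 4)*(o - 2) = o^4 - 14*o^3 + 56*o^2 - 64*o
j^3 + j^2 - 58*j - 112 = (j - 8)*(j + 2)*(j + 7)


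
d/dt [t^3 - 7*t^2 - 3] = t*(3*t - 14)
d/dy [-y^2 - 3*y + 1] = -2*y - 3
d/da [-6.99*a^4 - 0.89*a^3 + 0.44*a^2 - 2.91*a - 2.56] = -27.96*a^3 - 2.67*a^2 + 0.88*a - 2.91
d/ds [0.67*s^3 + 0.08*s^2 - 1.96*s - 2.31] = 2.01*s^2 + 0.16*s - 1.96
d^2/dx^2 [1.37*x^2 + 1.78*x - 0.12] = 2.74000000000000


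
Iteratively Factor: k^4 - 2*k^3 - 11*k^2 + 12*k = (k - 4)*(k^3 + 2*k^2 - 3*k) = (k - 4)*(k + 3)*(k^2 - k) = k*(k - 4)*(k + 3)*(k - 1)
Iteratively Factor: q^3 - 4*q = (q + 2)*(q^2 - 2*q) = q*(q + 2)*(q - 2)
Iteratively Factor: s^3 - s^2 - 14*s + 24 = (s - 2)*(s^2 + s - 12) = (s - 3)*(s - 2)*(s + 4)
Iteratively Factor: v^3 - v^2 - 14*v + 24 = (v - 2)*(v^2 + v - 12) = (v - 3)*(v - 2)*(v + 4)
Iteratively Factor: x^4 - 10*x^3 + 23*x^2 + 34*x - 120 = (x - 4)*(x^3 - 6*x^2 - x + 30) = (x - 4)*(x + 2)*(x^2 - 8*x + 15) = (x - 5)*(x - 4)*(x + 2)*(x - 3)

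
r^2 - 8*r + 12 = (r - 6)*(r - 2)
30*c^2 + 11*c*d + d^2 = (5*c + d)*(6*c + d)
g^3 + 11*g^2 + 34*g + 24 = (g + 1)*(g + 4)*(g + 6)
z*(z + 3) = z^2 + 3*z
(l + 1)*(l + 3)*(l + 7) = l^3 + 11*l^2 + 31*l + 21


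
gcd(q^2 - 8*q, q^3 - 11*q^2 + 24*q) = q^2 - 8*q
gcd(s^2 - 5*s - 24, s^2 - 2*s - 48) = s - 8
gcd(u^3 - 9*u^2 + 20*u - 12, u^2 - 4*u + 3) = u - 1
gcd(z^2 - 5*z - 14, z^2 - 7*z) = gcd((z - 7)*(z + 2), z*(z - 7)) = z - 7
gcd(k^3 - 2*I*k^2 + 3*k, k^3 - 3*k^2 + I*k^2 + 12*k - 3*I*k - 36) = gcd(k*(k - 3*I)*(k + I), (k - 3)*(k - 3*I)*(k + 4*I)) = k - 3*I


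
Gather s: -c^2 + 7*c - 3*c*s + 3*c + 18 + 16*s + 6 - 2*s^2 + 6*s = -c^2 + 10*c - 2*s^2 + s*(22 - 3*c) + 24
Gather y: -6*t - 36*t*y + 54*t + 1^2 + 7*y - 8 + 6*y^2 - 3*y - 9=48*t + 6*y^2 + y*(4 - 36*t) - 16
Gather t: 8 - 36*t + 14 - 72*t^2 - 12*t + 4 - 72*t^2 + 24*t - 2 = -144*t^2 - 24*t + 24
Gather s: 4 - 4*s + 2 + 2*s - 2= 4 - 2*s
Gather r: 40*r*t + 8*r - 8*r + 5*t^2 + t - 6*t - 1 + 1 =40*r*t + 5*t^2 - 5*t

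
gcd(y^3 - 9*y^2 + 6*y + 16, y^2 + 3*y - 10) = y - 2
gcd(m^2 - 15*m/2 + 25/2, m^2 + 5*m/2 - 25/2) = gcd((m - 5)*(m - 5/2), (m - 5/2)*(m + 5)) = m - 5/2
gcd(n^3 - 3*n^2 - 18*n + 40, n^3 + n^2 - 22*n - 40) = n^2 - n - 20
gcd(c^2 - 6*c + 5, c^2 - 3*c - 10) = c - 5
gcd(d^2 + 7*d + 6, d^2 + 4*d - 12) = d + 6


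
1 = 1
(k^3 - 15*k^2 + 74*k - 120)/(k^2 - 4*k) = k - 11 + 30/k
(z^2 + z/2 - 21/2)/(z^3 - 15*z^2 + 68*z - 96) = (z + 7/2)/(z^2 - 12*z + 32)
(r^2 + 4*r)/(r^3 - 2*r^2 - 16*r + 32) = r/(r^2 - 6*r + 8)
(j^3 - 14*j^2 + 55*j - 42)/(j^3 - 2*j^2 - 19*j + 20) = (j^2 - 13*j + 42)/(j^2 - j - 20)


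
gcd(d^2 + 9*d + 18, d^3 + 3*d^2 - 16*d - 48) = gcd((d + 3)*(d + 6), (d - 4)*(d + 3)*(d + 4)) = d + 3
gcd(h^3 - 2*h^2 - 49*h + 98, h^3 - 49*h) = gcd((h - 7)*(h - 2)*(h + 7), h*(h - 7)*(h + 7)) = h^2 - 49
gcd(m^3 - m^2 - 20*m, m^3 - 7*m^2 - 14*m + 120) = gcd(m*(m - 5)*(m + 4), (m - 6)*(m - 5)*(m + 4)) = m^2 - m - 20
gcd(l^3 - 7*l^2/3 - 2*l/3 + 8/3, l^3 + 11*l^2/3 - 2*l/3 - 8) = l - 4/3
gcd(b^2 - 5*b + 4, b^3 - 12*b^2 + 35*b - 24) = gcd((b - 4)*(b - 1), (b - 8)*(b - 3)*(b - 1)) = b - 1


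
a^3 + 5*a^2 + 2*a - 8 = (a - 1)*(a + 2)*(a + 4)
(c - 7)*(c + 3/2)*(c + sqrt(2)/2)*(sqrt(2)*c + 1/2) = sqrt(2)*c^4 - 11*sqrt(2)*c^3/2 + 3*c^3/2 - 41*sqrt(2)*c^2/4 - 33*c^2/4 - 63*c/4 - 11*sqrt(2)*c/8 - 21*sqrt(2)/8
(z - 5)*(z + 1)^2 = z^3 - 3*z^2 - 9*z - 5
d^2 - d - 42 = (d - 7)*(d + 6)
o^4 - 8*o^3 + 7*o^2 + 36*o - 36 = (o - 6)*(o - 3)*(o - 1)*(o + 2)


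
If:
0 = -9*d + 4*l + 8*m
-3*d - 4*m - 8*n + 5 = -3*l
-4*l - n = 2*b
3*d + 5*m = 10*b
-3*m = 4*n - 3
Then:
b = -503/498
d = -860/747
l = 17/249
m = -331/249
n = 145/83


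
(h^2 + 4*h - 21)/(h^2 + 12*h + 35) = (h - 3)/(h + 5)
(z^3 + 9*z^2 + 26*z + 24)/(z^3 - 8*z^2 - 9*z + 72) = (z^2 + 6*z + 8)/(z^2 - 11*z + 24)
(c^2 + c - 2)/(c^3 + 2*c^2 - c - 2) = 1/(c + 1)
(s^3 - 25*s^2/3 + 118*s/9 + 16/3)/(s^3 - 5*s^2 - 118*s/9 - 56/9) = (-9*s^3 + 75*s^2 - 118*s - 48)/(-9*s^3 + 45*s^2 + 118*s + 56)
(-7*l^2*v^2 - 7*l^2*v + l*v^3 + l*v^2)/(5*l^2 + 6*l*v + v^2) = l*v*(-7*l*v - 7*l + v^2 + v)/(5*l^2 + 6*l*v + v^2)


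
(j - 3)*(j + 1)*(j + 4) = j^3 + 2*j^2 - 11*j - 12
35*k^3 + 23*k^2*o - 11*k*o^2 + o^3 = (-7*k + o)*(-5*k + o)*(k + o)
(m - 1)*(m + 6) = m^2 + 5*m - 6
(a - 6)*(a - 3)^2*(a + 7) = a^4 - 5*a^3 - 39*a^2 + 261*a - 378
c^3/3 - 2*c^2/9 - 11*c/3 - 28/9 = (c/3 + 1/3)*(c - 4)*(c + 7/3)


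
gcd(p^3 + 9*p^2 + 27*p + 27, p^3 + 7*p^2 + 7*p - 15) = p + 3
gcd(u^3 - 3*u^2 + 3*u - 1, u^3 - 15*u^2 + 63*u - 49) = u - 1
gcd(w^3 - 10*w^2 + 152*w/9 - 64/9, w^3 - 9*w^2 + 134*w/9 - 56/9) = w^2 - 2*w + 8/9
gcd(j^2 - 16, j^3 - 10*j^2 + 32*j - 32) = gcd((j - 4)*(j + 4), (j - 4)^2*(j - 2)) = j - 4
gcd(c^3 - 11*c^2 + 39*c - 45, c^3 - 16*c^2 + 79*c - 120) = c^2 - 8*c + 15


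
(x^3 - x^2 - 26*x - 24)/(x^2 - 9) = (x^3 - x^2 - 26*x - 24)/(x^2 - 9)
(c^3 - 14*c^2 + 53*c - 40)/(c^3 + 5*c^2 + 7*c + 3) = (c^3 - 14*c^2 + 53*c - 40)/(c^3 + 5*c^2 + 7*c + 3)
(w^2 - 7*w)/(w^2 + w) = (w - 7)/(w + 1)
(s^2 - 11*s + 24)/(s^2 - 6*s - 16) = (s - 3)/(s + 2)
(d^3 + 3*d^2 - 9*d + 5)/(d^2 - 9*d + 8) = (d^2 + 4*d - 5)/(d - 8)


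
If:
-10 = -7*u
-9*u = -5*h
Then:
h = 18/7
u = 10/7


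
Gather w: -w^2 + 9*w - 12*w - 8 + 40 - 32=-w^2 - 3*w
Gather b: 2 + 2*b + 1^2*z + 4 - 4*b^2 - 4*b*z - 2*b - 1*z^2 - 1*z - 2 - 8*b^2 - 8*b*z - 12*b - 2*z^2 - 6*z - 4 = -12*b^2 + b*(-12*z - 12) - 3*z^2 - 6*z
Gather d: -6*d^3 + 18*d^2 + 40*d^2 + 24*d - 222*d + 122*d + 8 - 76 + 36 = -6*d^3 + 58*d^2 - 76*d - 32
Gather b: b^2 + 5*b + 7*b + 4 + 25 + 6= b^2 + 12*b + 35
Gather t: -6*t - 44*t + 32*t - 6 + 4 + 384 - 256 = 126 - 18*t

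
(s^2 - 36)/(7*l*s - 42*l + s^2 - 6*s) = (s + 6)/(7*l + s)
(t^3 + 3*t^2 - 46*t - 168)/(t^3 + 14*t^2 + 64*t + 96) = (t - 7)/(t + 4)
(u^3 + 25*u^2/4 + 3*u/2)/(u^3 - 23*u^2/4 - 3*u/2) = (u + 6)/(u - 6)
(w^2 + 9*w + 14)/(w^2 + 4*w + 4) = (w + 7)/(w + 2)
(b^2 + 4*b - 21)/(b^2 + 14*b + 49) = (b - 3)/(b + 7)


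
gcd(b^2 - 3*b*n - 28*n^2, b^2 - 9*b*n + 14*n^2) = b - 7*n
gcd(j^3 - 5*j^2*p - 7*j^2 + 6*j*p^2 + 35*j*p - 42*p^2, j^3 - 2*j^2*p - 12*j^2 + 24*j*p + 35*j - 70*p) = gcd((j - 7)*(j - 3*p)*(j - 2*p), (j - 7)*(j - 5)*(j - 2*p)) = -j^2 + 2*j*p + 7*j - 14*p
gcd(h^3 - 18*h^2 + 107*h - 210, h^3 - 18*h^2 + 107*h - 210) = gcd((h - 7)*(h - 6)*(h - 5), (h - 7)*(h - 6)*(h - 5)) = h^3 - 18*h^2 + 107*h - 210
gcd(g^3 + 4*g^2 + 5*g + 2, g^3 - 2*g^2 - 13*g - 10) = g^2 + 3*g + 2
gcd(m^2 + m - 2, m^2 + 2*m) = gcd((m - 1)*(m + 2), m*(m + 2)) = m + 2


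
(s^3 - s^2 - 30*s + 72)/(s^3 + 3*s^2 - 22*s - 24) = (s - 3)/(s + 1)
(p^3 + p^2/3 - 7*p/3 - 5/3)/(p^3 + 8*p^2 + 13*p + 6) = (p - 5/3)/(p + 6)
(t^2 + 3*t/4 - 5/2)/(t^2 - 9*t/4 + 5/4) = (t + 2)/(t - 1)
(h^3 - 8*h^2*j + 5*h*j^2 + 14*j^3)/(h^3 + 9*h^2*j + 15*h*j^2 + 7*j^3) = (h^2 - 9*h*j + 14*j^2)/(h^2 + 8*h*j + 7*j^2)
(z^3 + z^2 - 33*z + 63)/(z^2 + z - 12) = (z^2 + 4*z - 21)/(z + 4)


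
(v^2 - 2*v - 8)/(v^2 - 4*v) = (v + 2)/v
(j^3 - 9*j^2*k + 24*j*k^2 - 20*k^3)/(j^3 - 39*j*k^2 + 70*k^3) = (j - 2*k)/(j + 7*k)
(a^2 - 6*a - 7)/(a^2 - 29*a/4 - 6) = 4*(-a^2 + 6*a + 7)/(-4*a^2 + 29*a + 24)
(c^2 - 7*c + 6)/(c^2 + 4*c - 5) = (c - 6)/(c + 5)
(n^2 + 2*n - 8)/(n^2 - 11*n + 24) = (n^2 + 2*n - 8)/(n^2 - 11*n + 24)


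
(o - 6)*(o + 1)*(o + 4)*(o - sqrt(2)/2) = o^4 - o^3 - sqrt(2)*o^3/2 - 26*o^2 + sqrt(2)*o^2/2 - 24*o + 13*sqrt(2)*o + 12*sqrt(2)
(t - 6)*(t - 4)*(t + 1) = t^3 - 9*t^2 + 14*t + 24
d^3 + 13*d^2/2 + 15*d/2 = d*(d + 3/2)*(d + 5)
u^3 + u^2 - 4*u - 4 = (u - 2)*(u + 1)*(u + 2)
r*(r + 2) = r^2 + 2*r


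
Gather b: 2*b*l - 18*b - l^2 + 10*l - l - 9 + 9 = b*(2*l - 18) - l^2 + 9*l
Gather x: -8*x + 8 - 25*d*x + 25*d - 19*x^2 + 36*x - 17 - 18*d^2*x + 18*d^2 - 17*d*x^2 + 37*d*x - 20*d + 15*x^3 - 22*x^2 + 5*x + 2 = 18*d^2 + 5*d + 15*x^3 + x^2*(-17*d - 41) + x*(-18*d^2 + 12*d + 33) - 7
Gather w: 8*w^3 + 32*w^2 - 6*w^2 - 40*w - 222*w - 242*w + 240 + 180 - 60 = 8*w^3 + 26*w^2 - 504*w + 360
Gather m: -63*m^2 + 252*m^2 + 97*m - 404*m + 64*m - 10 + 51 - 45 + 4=189*m^2 - 243*m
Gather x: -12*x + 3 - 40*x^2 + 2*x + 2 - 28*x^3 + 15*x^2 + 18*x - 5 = -28*x^3 - 25*x^2 + 8*x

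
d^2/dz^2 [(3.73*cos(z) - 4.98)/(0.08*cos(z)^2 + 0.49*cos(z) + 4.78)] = (0.00238436279501986*(1 - cos(z)^2)^2 - 0.000207960090618748*cos(z)^5 + 0.0800714646767172*cos(z)^3 + 0.0232672077392375*cos(z)^2 - 0.928799803357845*cos(z) - 0.142251322696565)/(0.0164609053497942*cos(z)^2 + 0.10082304526749*cos(z) + 0.983539094650206)^3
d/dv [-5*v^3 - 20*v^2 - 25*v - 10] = -15*v^2 - 40*v - 25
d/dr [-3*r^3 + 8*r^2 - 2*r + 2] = -9*r^2 + 16*r - 2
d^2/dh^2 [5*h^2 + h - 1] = 10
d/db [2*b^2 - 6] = 4*b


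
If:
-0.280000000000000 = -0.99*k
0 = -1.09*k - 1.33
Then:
No Solution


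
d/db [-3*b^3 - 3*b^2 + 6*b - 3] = -9*b^2 - 6*b + 6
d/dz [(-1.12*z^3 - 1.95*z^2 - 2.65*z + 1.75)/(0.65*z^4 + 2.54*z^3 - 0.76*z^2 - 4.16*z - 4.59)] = (0.728*z^6 + 2.535*z^5 + 10.9717*z^4 + 18.2304*z^3 + 8.1854*z^2 + 20.561*z + 19.4435)/(0.4225*z^8 + 3.302*z^7 + 5.4636*z^6 - 9.2688*z^5 - 26.5222*z^4 - 16.994*z^3 + 24.2824*z^2 + 38.1888*z + 21.0681)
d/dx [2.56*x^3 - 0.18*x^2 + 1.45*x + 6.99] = 7.68*x^2 - 0.36*x + 1.45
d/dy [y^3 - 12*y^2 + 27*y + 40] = 3*y^2 - 24*y + 27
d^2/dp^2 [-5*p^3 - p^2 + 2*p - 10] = -30*p - 2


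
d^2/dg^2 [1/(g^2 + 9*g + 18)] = 2*(-g^2 - 9*g + (2*g + 9)^2 - 18)/(g^2 + 9*g + 18)^3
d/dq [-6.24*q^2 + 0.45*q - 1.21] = 0.45 - 12.48*q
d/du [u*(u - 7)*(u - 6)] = 3*u^2 - 26*u + 42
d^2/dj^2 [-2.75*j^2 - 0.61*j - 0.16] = -5.50000000000000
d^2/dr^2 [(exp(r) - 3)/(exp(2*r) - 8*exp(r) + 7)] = (exp(4*r) - 4*exp(3*r) + 30*exp(2*r) - 52*exp(r) - 119)*exp(r)/(exp(6*r) - 24*exp(5*r) + 213*exp(4*r) - 848*exp(3*r) + 1491*exp(2*r) - 1176*exp(r) + 343)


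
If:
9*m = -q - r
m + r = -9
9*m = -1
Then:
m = -1/9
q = 89/9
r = -80/9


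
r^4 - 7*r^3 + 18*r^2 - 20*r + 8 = (r - 2)^3*(r - 1)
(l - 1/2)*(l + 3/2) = l^2 + l - 3/4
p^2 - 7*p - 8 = (p - 8)*(p + 1)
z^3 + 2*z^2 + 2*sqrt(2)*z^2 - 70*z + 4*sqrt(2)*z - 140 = (z + 2)*(z - 5*sqrt(2))*(z + 7*sqrt(2))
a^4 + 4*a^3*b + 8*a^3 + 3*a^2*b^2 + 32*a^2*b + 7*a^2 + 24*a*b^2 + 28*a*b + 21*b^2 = (a + 1)*(a + 7)*(a + b)*(a + 3*b)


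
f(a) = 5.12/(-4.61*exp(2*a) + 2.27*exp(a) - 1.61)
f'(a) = 5.12*(9.22*exp(2*a) - 2.27*exp(a))/(-4.61*exp(2*a) + 2.27*exp(a) - 1.61)^2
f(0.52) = -0.47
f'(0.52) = 0.97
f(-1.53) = -3.84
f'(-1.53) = -0.17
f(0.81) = -0.26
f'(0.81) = 0.54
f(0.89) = -0.22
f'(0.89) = 0.46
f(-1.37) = -3.85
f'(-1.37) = 0.05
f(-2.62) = -3.48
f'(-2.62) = -0.28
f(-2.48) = -3.53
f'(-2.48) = -0.30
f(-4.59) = -3.23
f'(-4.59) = -0.04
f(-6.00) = -3.19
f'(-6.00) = -0.01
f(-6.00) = -3.19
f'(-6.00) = -0.01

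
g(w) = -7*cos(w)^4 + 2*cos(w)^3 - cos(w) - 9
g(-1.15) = -9.47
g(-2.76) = -14.86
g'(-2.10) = 3.57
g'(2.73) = -10.24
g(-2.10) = -9.21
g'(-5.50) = 5.61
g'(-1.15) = -1.74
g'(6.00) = -5.66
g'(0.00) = 0.00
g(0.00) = -15.00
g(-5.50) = -10.76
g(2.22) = -9.77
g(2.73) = -14.56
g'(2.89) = -7.48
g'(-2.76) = 9.89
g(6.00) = -14.14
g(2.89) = -16.01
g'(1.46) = 0.96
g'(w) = 28*sin(w)*cos(w)^3 - 6*sin(w)*cos(w)^2 + sin(w)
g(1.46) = -9.11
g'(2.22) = -5.88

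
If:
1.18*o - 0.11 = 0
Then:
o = 0.09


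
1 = 1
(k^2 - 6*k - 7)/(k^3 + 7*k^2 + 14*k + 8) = (k - 7)/(k^2 + 6*k + 8)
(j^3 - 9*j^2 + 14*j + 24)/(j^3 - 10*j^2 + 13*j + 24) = (j^2 - 10*j + 24)/(j^2 - 11*j + 24)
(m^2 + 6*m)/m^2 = (m + 6)/m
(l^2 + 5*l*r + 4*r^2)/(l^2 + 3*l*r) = (l^2 + 5*l*r + 4*r^2)/(l*(l + 3*r))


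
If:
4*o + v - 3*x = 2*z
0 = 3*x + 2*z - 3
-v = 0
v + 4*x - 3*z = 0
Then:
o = 3/4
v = 0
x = 9/17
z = 12/17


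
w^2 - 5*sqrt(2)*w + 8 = (w - 4*sqrt(2))*(w - sqrt(2))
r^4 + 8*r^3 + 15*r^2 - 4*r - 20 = (r - 1)*(r + 2)^2*(r + 5)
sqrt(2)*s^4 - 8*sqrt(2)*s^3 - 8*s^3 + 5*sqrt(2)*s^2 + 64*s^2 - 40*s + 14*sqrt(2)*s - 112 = (s - 7)*(s - 2)*(s - 4*sqrt(2))*(sqrt(2)*s + sqrt(2))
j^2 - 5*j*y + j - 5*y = (j + 1)*(j - 5*y)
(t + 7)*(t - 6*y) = t^2 - 6*t*y + 7*t - 42*y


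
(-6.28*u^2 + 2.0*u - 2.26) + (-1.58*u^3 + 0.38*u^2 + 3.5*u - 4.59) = -1.58*u^3 - 5.9*u^2 + 5.5*u - 6.85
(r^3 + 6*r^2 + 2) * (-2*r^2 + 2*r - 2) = -2*r^5 - 10*r^4 + 10*r^3 - 16*r^2 + 4*r - 4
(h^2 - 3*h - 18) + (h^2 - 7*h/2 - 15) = 2*h^2 - 13*h/2 - 33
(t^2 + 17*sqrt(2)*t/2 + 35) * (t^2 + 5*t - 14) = t^4 + 5*t^3 + 17*sqrt(2)*t^3/2 + 21*t^2 + 85*sqrt(2)*t^2/2 - 119*sqrt(2)*t + 175*t - 490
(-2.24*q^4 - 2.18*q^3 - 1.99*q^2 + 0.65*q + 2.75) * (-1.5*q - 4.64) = 3.36*q^5 + 13.6636*q^4 + 13.1002*q^3 + 8.2586*q^2 - 7.141*q - 12.76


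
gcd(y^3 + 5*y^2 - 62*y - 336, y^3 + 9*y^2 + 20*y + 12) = y + 6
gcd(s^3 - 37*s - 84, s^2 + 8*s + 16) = s + 4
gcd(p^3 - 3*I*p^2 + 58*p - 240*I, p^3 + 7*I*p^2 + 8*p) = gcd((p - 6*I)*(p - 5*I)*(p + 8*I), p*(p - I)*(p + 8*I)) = p + 8*I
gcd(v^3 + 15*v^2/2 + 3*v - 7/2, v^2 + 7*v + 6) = v + 1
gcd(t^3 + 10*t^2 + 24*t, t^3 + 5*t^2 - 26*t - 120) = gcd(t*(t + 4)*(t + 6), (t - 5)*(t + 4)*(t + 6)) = t^2 + 10*t + 24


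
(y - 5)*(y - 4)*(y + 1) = y^3 - 8*y^2 + 11*y + 20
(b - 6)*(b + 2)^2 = b^3 - 2*b^2 - 20*b - 24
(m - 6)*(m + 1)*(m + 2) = m^3 - 3*m^2 - 16*m - 12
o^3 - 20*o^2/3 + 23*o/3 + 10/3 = (o - 5)*(o - 2)*(o + 1/3)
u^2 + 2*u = u*(u + 2)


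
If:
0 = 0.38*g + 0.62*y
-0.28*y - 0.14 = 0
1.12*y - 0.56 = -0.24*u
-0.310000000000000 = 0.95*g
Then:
No Solution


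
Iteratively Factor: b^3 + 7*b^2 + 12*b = (b)*(b^2 + 7*b + 12) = b*(b + 3)*(b + 4)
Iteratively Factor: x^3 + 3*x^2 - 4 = (x - 1)*(x^2 + 4*x + 4) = (x - 1)*(x + 2)*(x + 2)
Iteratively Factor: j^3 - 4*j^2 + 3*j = (j - 1)*(j^2 - 3*j) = j*(j - 1)*(j - 3)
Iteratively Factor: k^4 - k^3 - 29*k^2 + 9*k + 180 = (k - 5)*(k^3 + 4*k^2 - 9*k - 36) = (k - 5)*(k + 3)*(k^2 + k - 12) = (k - 5)*(k - 3)*(k + 3)*(k + 4)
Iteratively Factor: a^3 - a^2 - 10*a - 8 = (a - 4)*(a^2 + 3*a + 2) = (a - 4)*(a + 1)*(a + 2)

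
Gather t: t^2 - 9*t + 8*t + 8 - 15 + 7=t^2 - t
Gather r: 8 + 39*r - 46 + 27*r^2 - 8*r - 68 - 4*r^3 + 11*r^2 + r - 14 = -4*r^3 + 38*r^2 + 32*r - 120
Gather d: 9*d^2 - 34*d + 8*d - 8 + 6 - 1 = 9*d^2 - 26*d - 3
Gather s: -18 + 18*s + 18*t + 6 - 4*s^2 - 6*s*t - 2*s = -4*s^2 + s*(16 - 6*t) + 18*t - 12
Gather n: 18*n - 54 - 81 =18*n - 135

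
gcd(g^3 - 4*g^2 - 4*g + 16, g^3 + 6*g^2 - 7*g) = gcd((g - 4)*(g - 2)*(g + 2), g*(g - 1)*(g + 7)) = 1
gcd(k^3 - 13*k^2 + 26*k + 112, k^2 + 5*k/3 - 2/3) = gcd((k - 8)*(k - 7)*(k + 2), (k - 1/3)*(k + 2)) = k + 2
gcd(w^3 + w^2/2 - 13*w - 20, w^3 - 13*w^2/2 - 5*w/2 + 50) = w^2 - 3*w/2 - 10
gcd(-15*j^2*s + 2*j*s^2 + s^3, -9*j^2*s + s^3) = -3*j*s + s^2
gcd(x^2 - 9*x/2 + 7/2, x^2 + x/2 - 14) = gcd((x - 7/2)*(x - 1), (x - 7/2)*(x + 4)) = x - 7/2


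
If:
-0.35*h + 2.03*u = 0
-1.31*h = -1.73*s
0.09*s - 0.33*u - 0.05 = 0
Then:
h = 4.44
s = 3.36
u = 0.77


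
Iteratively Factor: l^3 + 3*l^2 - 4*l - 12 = (l + 3)*(l^2 - 4) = (l - 2)*(l + 3)*(l + 2)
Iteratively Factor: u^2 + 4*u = (u)*(u + 4)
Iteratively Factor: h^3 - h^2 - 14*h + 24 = (h - 3)*(h^2 + 2*h - 8) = (h - 3)*(h + 4)*(h - 2)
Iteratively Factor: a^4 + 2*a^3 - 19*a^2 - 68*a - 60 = (a + 3)*(a^3 - a^2 - 16*a - 20) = (a - 5)*(a + 3)*(a^2 + 4*a + 4) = (a - 5)*(a + 2)*(a + 3)*(a + 2)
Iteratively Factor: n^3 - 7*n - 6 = (n + 2)*(n^2 - 2*n - 3) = (n + 1)*(n + 2)*(n - 3)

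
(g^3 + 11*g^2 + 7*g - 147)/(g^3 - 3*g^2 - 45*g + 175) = (g^2 + 4*g - 21)/(g^2 - 10*g + 25)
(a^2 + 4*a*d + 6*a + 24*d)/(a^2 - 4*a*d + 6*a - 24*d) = (a + 4*d)/(a - 4*d)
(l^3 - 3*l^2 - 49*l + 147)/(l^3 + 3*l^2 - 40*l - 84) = (l^2 - 10*l + 21)/(l^2 - 4*l - 12)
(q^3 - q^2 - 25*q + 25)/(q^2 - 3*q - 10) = (q^2 + 4*q - 5)/(q + 2)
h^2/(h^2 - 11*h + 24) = h^2/(h^2 - 11*h + 24)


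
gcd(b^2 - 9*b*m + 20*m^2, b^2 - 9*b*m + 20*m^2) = b^2 - 9*b*m + 20*m^2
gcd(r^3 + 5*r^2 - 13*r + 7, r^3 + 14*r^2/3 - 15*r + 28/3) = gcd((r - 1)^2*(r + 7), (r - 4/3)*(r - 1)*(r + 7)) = r^2 + 6*r - 7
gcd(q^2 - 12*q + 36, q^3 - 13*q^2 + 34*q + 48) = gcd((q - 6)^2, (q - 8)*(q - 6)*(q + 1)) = q - 6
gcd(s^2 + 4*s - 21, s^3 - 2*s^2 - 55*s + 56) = s + 7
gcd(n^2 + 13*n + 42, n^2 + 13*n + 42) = n^2 + 13*n + 42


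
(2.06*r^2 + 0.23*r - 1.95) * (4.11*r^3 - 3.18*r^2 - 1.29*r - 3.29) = 8.4666*r^5 - 5.6055*r^4 - 11.4033*r^3 - 0.8731*r^2 + 1.7588*r + 6.4155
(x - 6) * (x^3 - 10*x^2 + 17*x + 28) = x^4 - 16*x^3 + 77*x^2 - 74*x - 168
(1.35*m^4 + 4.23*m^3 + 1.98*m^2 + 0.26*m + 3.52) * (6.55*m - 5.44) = 8.8425*m^5 + 20.3625*m^4 - 10.0422*m^3 - 9.0682*m^2 + 21.6416*m - 19.1488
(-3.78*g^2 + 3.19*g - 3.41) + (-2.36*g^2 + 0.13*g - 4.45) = -6.14*g^2 + 3.32*g - 7.86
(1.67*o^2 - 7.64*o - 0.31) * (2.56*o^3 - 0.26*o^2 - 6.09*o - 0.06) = 4.2752*o^5 - 19.9926*o^4 - 8.9775*o^3 + 46.508*o^2 + 2.3463*o + 0.0186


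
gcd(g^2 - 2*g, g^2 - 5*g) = g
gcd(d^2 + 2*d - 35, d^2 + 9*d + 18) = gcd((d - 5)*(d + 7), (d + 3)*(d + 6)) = 1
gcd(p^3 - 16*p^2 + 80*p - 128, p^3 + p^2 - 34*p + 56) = p - 4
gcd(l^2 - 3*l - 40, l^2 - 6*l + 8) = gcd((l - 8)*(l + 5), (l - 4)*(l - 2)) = 1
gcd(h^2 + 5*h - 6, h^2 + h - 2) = h - 1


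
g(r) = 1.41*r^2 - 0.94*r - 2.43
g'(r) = 2.82*r - 0.94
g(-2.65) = 9.96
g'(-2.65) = -8.41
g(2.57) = 4.47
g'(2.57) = 6.31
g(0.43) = -2.57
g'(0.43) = 0.27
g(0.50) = -2.55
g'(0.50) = 0.47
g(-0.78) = -0.84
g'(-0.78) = -3.14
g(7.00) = 60.08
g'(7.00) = 18.80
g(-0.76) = -0.90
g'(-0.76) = -3.08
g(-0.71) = -1.05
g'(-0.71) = -2.94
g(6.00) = 42.69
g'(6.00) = 15.98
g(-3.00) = 13.08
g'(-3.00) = -9.40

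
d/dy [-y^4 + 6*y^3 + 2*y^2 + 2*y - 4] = -4*y^3 + 18*y^2 + 4*y + 2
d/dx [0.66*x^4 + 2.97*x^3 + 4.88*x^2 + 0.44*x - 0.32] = 2.64*x^3 + 8.91*x^2 + 9.76*x + 0.44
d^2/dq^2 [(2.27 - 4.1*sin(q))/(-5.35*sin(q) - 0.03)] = 0.00653038301512682*(65.631125*sin(q)^2 - 0.368025*sin(q) - 131.26225)/(1.0*sin(q) + 0.00560747663551402)^3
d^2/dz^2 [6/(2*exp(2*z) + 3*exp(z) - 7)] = 6*(2*(4*exp(z) + 3)^2*exp(z) - (8*exp(z) + 3)*(2*exp(2*z) + 3*exp(z) - 7))*exp(z)/(2*exp(2*z) + 3*exp(z) - 7)^3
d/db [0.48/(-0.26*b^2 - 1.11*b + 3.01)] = (0.2496*b + 0.5328)/(0.26*b^2 + 1.11*b - 3.01)^2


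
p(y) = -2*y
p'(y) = -2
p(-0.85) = 1.70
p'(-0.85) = -2.00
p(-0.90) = 1.80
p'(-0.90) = -2.00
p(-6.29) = 12.58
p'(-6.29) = -2.00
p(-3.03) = 6.06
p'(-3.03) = -2.00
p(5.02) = -10.04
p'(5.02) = -2.00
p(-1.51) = 3.02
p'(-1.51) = -2.00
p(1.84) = -3.68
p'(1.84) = -2.00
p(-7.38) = 14.76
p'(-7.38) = -2.00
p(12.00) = -24.00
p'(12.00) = -2.00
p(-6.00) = 12.00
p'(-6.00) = -2.00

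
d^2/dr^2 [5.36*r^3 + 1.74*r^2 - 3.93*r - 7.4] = 32.16*r + 3.48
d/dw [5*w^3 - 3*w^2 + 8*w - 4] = 15*w^2 - 6*w + 8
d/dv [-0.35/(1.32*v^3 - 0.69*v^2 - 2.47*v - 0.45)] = (1.386*v^2 - 0.483*v - 0.8645)/(-1.32*v^3 + 0.69*v^2 + 2.47*v + 0.45)^2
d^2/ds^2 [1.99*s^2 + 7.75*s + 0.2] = 3.98000000000000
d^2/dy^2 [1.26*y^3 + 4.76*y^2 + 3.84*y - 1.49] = 7.56*y + 9.52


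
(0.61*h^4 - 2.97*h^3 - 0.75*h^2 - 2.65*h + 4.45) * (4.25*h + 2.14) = 2.5925*h^5 - 11.3171*h^4 - 9.5433*h^3 - 12.8675*h^2 + 13.2415*h + 9.523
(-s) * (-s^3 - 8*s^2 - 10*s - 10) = s^4 + 8*s^3 + 10*s^2 + 10*s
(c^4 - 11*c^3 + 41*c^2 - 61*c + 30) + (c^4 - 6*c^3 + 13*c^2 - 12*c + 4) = 2*c^4 - 17*c^3 + 54*c^2 - 73*c + 34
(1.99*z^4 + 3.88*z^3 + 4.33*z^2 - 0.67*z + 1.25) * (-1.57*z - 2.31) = -3.1243*z^5 - 10.6885*z^4 - 15.7609*z^3 - 8.9504*z^2 - 0.4148*z - 2.8875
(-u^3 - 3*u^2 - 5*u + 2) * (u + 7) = -u^4 - 10*u^3 - 26*u^2 - 33*u + 14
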